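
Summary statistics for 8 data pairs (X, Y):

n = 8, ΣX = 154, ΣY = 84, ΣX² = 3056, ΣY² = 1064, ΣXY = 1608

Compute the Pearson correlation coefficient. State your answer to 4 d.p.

-0.0697

r = (nΣXY − ΣXΣY) / √[(nΣX² − (ΣX)²)(nΣY² − (ΣY)²)]
Numerator: 8×1608 − 154×84 = -72
Denominator: √[(24448 − 23716)(8512 − 7056)] = √[732 × 1456] = 1032.3720
r = -72 / 1032.3720 ≈ -0.0697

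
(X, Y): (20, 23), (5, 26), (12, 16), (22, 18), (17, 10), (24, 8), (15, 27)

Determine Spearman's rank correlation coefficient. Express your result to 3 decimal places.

Rank X: 5, 1, 2, 6, 4, 7, 3
Rank Y: 5, 6, 3, 4, 2, 1, 7
d = rank(X) − rank(Y): 0, -5, -1, 2, 2, 6, -4; Σd² = 86
ρ = 1 − 6Σd² / [n(n²−1)] = 1 − 6×86 / (7×48) = 1 − 516/336 ≈ -0.536

-0.536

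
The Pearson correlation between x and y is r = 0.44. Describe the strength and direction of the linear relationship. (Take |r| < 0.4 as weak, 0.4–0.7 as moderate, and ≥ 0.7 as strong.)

moderate positive

r = 0.44 > 0 so the relationship is positive.
|r| = 0.44, which falls in the moderate range.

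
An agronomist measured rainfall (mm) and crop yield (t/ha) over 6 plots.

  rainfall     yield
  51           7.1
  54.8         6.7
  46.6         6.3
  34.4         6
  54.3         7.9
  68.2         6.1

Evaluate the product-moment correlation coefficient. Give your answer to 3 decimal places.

n = 6, Σx = 309.3, Σy = 40.1, Σx² = 16558.69, Σy² = 270.61, Σxy = 2074.23
nΣxy − ΣxΣy = 12445.38 − 12402.93 = 42.45
nΣx² − (Σx)² = 99352.14 − 95666.49 = 3685.65; nΣy² − (Σy)² = 1623.66 − 1608.01 = 15.65
r = 42.45 / √(3685.65 × 15.65) = 42.45 / 240.1675 ≈ 0.177

0.177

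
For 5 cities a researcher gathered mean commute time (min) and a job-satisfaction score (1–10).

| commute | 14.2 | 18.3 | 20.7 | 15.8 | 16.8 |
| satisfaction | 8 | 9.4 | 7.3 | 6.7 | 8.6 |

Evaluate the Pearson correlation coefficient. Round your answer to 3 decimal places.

n = 5, Σx = 85.8, Σy = 40, Σx² = 1496.9, Σy² = 324.5, Σxy = 687.07
nΣxy − ΣxΣy = 3435.35 − 3432 = 3.35
nΣx² − (Σx)² = 7484.5 − 7361.64 = 122.86; nΣy² − (Σy)² = 1622.5 − 1600 = 22.5
r = 3.35 / √(122.86 × 22.5) = 3.35 / 52.5771 ≈ 0.064

0.064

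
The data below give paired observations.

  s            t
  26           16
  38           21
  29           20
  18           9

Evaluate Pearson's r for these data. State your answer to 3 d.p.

0.922

n = 4, Σs = 111, Σt = 66, Σs² = 3285, Σt² = 1178, Σst = 1956
nΣst − ΣsΣt = 7824 − 7326 = 498
nΣs² − (Σs)² = 13140 − 12321 = 819; nΣt² − (Σt)² = 4712 − 4356 = 356
r = 498 / √(819 × 356) = 498 / 539.9667 ≈ 0.922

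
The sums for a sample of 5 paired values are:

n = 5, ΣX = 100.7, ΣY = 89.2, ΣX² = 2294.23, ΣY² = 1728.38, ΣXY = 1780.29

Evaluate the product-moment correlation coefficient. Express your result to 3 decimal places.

r = (nΣXY − ΣXΣY) / √[(nΣX² − (ΣX)²)(nΣY² − (ΣY)²)]
Numerator: 5×1780.29 − 100.7×89.2 = -80.99
Denominator: √[(11471.15 − 10140.49)(8641.9 − 7956.64)] = √[1330.66 × 685.26] = 954.9074
r = -80.99 / 954.9074 ≈ -0.085

-0.085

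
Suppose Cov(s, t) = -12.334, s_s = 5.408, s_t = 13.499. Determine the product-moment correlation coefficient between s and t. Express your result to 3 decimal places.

r = Cov(s,t) / (s_s · s_t) = -12.334 / (5.408 × 13.499)
  = -12.334 / 73.0026 ≈ -0.169

-0.169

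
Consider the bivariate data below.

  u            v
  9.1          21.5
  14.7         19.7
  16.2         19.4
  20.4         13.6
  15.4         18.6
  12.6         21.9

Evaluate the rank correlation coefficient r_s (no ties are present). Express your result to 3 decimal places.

Rank u: 1, 3, 5, 6, 4, 2
Rank v: 5, 4, 3, 1, 2, 6
d = rank(u) − rank(v): -4, -1, 2, 5, 2, -4; Σd² = 66
ρ = 1 − 6Σd² / [n(n²−1)] = 1 − 6×66 / (6×35) = 1 − 396/210 ≈ -0.886

-0.886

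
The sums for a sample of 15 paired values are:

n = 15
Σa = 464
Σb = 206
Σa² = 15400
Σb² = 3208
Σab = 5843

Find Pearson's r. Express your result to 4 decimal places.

r = (nΣab − ΣaΣb) / √[(nΣa² − (Σa)²)(nΣb² − (Σb)²)]
Numerator: 15×5843 − 464×206 = -7939
Denominator: √[(231000 − 215296)(48120 − 42436)] = √[15704 × 5684] = 9447.8323
r = -7939 / 9447.8323 ≈ -0.8403

-0.8403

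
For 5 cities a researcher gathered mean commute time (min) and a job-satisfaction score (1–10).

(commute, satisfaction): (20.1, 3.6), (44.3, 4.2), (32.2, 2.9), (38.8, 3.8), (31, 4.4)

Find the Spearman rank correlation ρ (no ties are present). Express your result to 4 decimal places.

Rank commute: 1, 5, 3, 4, 2
Rank satisfaction: 2, 4, 1, 3, 5
d = rank(commute) − rank(satisfaction): -1, 1, 2, 1, -3; Σd² = 16
ρ = 1 − 6Σd² / [n(n²−1)] = 1 − 6×16 / (5×24) = 1 − 96/120 ≈ 0.2000

0.2000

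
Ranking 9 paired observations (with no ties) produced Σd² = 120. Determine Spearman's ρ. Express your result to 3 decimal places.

0.000

ρ = 1 − 6Σd² / [n(n²−1)] = 1 − 6×120 / (9×80)
  = 1 − 720/720 = 1 − 1.0000 ≈ 0.000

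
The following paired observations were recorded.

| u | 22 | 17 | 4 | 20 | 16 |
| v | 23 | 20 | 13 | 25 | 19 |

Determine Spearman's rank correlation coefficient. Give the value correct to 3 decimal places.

0.900

Rank u: 5, 3, 1, 4, 2
Rank v: 4, 3, 1, 5, 2
d = rank(u) − rank(v): 1, 0, 0, -1, 0; Σd² = 2
ρ = 1 − 6Σd² / [n(n²−1)] = 1 − 6×2 / (5×24) = 1 − 12/120 ≈ 0.900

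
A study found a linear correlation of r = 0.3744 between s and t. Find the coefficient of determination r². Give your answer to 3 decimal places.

r² = (0.3744)² = 0.140

0.140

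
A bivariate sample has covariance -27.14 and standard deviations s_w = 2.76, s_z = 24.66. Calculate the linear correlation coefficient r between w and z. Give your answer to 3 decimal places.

r = Cov(w,z) / (s_w · s_z) = -27.14 / (2.76 × 24.66)
  = -27.14 / 68.0616 ≈ -0.399

-0.399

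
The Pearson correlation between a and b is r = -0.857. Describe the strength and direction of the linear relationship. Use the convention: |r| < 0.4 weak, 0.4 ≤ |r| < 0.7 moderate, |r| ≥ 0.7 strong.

strong negative

r = -0.857 < 0 so the relationship is negative.
|r| = 0.857, which falls in the strong range.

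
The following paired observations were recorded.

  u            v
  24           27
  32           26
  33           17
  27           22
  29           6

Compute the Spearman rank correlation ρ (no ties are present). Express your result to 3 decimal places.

-0.500

Rank u: 1, 4, 5, 2, 3
Rank v: 5, 4, 2, 3, 1
d = rank(u) − rank(v): -4, 0, 3, -1, 2; Σd² = 30
ρ = 1 − 6Σd² / [n(n²−1)] = 1 − 6×30 / (5×24) = 1 − 180/120 ≈ -0.500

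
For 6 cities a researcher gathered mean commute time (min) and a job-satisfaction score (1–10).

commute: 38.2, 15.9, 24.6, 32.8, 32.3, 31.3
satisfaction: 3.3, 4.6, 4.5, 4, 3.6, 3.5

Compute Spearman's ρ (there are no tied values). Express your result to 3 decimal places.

Rank commute: 6, 1, 2, 5, 4, 3
Rank satisfaction: 1, 6, 5, 4, 3, 2
d = rank(commute) − rank(satisfaction): 5, -5, -3, 1, 1, 1; Σd² = 62
ρ = 1 − 6Σd² / [n(n²−1)] = 1 − 6×62 / (6×35) = 1 − 372/210 ≈ -0.771

-0.771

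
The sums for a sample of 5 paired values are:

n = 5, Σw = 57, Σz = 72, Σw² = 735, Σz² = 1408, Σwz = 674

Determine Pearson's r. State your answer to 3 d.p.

-0.825

r = (nΣwz − ΣwΣz) / √[(nΣw² − (Σw)²)(nΣz² − (Σz)²)]
Numerator: 5×674 − 57×72 = -734
Denominator: √[(3675 − 3249)(7040 − 5184)] = √[426 × 1856] = 889.1884
r = -734 / 889.1884 ≈ -0.825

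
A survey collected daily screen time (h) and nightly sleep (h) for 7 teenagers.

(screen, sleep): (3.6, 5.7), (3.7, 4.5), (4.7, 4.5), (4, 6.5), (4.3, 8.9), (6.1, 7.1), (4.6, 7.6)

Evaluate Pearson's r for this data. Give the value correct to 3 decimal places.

0.297

n = 7, Σx = 31, Σy = 44.8, Σx² = 141.6, Σy² = 302.62, Σxy = 200.86
nΣxy − ΣxΣy = 1406.02 − 1388.8 = 17.22
nΣx² − (Σx)² = 991.2 − 961 = 30.2; nΣy² − (Σy)² = 2118.34 − 2007.04 = 111.3
r = 17.22 / √(30.2 × 111.3) = 17.22 / 57.9764 ≈ 0.297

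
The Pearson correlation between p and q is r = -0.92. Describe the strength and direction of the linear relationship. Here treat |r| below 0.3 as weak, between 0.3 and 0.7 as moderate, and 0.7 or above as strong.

strong negative

r = -0.92 < 0 so the relationship is negative.
|r| = 0.92, which falls in the strong range.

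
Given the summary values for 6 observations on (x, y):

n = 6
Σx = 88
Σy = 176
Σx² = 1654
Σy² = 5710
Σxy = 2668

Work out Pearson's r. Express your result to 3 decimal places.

0.194

r = (nΣxy − ΣxΣy) / √[(nΣx² − (Σx)²)(nΣy² − (Σy)²)]
Numerator: 6×2668 − 88×176 = 520
Denominator: √[(9924 − 7744)(34260 − 30976)] = √[2180 × 3284] = 2675.6532
r = 520 / 2675.6532 ≈ 0.194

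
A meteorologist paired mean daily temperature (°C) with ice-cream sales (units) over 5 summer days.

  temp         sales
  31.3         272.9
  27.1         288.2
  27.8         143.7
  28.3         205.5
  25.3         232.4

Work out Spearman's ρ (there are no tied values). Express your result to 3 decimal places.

-0.100

Rank temp: 5, 2, 3, 4, 1
Rank sales: 4, 5, 1, 2, 3
d = rank(temp) − rank(sales): 1, -3, 2, 2, -2; Σd² = 22
ρ = 1 − 6Σd² / [n(n²−1)] = 1 − 6×22 / (5×24) = 1 − 132/120 ≈ -0.100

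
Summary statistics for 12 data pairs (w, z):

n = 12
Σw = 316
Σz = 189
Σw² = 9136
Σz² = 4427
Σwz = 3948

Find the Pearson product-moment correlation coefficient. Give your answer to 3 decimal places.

r = (nΣwz − ΣwΣz) / √[(nΣw² − (Σw)²)(nΣz² − (Σz)²)]
Numerator: 12×3948 − 316×189 = -12348
Denominator: √[(109632 − 99856)(53124 − 35721)] = √[9776 × 17403] = 13043.4554
r = -12348 / 13043.4554 ≈ -0.947

-0.947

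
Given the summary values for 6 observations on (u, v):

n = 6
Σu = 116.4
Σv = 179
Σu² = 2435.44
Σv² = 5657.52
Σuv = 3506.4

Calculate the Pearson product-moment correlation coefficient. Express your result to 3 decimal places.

0.143

r = (nΣuv − ΣuΣv) / √[(nΣu² − (Σu)²)(nΣv² − (Σv)²)]
Numerator: 6×3506.4 − 116.4×179 = 202.8
Denominator: √[(14612.64 − 13548.96)(33945.12 − 32041)] = √[1063.68 × 1904.12] = 1423.1565
r = 202.8 / 1423.1565 ≈ 0.143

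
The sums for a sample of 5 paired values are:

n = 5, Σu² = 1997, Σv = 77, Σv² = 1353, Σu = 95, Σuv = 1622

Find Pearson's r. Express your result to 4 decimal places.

0.8874

r = (nΣuv − ΣuΣv) / √[(nΣu² − (Σu)²)(nΣv² − (Σv)²)]
Numerator: 5×1622 − 95×77 = 795
Denominator: √[(9985 − 9025)(6765 − 5929)] = √[960 × 836] = 895.8571
r = 795 / 895.8571 ≈ 0.8874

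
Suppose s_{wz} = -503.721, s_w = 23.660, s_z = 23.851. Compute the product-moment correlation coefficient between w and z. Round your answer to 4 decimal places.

-0.8926

r = Cov(w,z) / (s_w · s_z) = -503.721 / (23.660 × 23.851)
  = -503.721 / 564.3147 ≈ -0.8926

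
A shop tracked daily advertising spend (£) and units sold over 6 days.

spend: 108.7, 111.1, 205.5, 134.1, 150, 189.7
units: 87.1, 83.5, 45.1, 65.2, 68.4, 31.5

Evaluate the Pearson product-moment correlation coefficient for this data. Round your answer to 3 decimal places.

n = 6, Σx = 899.1, Σy = 380.8, Σx² = 142858.05, Σy² = 26514.52, Σxy = 52991.54
nΣxy − ΣxΣy = 317949.24 − 342377.28 = -24428.04
nΣx² − (Σx)² = 857148.3 − 808380.81 = 48767.49; nΣy² − (Σy)² = 159087.12 − 145008.64 = 14078.48
r = -24428.04 / √(48767.49 × 14078.48) = -24428.04 / 26202.5215 ≈ -0.932

-0.932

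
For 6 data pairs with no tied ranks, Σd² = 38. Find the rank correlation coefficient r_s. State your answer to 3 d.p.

ρ = 1 − 6Σd² / [n(n²−1)] = 1 − 6×38 / (6×35)
  = 1 − 228/210 = 1 − 1.0857 ≈ -0.086

-0.086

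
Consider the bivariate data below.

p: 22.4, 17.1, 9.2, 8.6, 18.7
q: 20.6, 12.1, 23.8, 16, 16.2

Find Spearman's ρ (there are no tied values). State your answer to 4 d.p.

Rank p: 5, 3, 2, 1, 4
Rank q: 4, 1, 5, 2, 3
d = rank(p) − rank(q): 1, 2, -3, -1, 1; Σd² = 16
ρ = 1 − 6Σd² / [n(n²−1)] = 1 − 6×16 / (5×24) = 1 − 96/120 ≈ 0.2000

0.2000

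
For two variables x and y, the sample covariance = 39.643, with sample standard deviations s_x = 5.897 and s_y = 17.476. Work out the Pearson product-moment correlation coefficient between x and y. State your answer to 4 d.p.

r = Cov(x,y) / (s_x · s_y) = 39.643 / (5.897 × 17.476)
  = 39.643 / 103.0560 ≈ 0.3847

0.3847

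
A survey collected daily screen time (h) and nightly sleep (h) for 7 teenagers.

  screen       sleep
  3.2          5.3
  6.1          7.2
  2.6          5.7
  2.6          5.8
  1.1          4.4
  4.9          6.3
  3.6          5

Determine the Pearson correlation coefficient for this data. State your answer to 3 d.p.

n = 7, Σx = 24.1, Σy = 39.7, Σx² = 99.15, Σy² = 230.11, Σxy = 144.49
nΣxy − ΣxΣy = 1011.43 − 956.77 = 54.66
nΣx² − (Σx)² = 694.05 − 580.81 = 113.24; nΣy² − (Σy)² = 1610.77 − 1576.09 = 34.68
r = 54.66 / √(113.24 × 34.68) = 54.66 / 62.6671 ≈ 0.872

0.872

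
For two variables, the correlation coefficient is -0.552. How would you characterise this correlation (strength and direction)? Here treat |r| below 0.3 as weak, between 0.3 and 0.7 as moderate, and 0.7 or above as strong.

r = -0.552 < 0 so the relationship is negative.
|r| = 0.552, which falls in the moderate range.

moderate negative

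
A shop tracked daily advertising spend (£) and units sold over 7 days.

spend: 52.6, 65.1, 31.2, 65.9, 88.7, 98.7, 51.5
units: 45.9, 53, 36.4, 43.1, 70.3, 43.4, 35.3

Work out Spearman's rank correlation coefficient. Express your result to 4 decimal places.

Rank spend: 3, 4, 1, 5, 6, 7, 2
Rank units: 5, 6, 2, 3, 7, 4, 1
d = rank(spend) − rank(units): -2, -2, -1, 2, -1, 3, 1; Σd² = 24
ρ = 1 − 6Σd² / [n(n²−1)] = 1 − 6×24 / (7×48) = 1 − 144/336 ≈ 0.5714

0.5714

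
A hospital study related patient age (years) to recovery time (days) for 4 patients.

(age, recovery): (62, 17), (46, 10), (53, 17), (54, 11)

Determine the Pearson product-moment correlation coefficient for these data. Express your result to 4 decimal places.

n = 4, Σx = 215, Σy = 55, Σx² = 11685, Σy² = 799, Σxy = 3009
nΣxy − ΣxΣy = 12036 − 11825 = 211
nΣx² − (Σx)² = 46740 − 46225 = 515; nΣy² − (Σy)² = 3196 − 3025 = 171
r = 211 / √(515 × 171) = 211 / 296.7575 ≈ 0.7110

0.7110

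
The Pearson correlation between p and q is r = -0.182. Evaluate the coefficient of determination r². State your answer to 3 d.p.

r² = (-0.182)² = 0.033

0.033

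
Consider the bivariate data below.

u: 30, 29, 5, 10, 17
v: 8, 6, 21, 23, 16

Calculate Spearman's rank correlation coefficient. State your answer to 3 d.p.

-0.800

Rank u: 5, 4, 1, 2, 3
Rank v: 2, 1, 4, 5, 3
d = rank(u) − rank(v): 3, 3, -3, -3, 0; Σd² = 36
ρ = 1 − 6Σd² / [n(n²−1)] = 1 − 6×36 / (5×24) = 1 − 216/120 ≈ -0.800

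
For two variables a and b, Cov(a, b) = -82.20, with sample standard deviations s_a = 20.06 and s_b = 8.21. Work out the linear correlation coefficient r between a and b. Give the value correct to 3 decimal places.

r = Cov(a,b) / (s_a · s_b) = -82.20 / (20.06 × 8.21)
  = -82.20 / 164.6926 ≈ -0.499

-0.499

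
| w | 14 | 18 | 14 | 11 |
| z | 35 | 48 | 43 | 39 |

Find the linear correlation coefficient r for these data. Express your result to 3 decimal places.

n = 4, Σw = 57, Σz = 165, Σw² = 837, Σz² = 6899, Σwz = 2385
nΣwz − ΣwΣz = 9540 − 9405 = 135
nΣw² − (Σw)² = 3348 − 3249 = 99; nΣz² − (Σz)² = 27596 − 27225 = 371
r = 135 / √(99 × 371) = 135 / 191.6481 ≈ 0.704

0.704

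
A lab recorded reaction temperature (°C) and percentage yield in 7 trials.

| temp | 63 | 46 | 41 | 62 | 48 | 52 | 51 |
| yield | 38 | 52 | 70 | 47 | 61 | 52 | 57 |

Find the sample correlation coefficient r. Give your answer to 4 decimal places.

-0.8867

n = 7, Σx = 363, Σy = 377, Σx² = 19219, Σy² = 20931, Σxy = 19109
nΣxy − ΣxΣy = 133763 − 136851 = -3088
nΣx² − (Σx)² = 134533 − 131769 = 2764; nΣy² − (Σy)² = 146517 − 142129 = 4388
r = -3088 / √(2764 × 4388) = -3088 / 3482.5898 ≈ -0.8867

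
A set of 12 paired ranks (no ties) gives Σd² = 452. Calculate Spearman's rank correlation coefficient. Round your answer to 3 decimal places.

-0.580

ρ = 1 − 6Σd² / [n(n²−1)] = 1 − 6×452 / (12×143)
  = 1 − 2712/1716 = 1 − 1.5804 ≈ -0.580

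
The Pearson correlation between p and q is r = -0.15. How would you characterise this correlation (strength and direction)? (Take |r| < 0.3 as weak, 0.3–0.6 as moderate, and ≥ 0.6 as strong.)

r = -0.15 < 0 so the relationship is negative.
|r| = 0.15, which falls in the weak range.

weak negative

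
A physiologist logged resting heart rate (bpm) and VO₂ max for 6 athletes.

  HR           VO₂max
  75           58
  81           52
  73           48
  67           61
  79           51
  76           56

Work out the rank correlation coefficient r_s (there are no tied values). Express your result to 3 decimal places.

Rank HR: 3, 6, 2, 1, 5, 4
Rank VO₂max: 5, 3, 1, 6, 2, 4
d = rank(HR) − rank(VO₂max): -2, 3, 1, -5, 3, 0; Σd² = 48
ρ = 1 − 6Σd² / [n(n²−1)] = 1 − 6×48 / (6×35) = 1 − 288/210 ≈ -0.371

-0.371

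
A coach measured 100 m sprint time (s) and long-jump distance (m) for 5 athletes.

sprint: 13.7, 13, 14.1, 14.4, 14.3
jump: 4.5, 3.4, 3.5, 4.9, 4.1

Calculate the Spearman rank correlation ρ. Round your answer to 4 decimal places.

0.7000

Rank sprint: 2, 1, 3, 5, 4
Rank jump: 4, 1, 2, 5, 3
d = rank(sprint) − rank(jump): -2, 0, 1, 0, 1; Σd² = 6
ρ = 1 − 6Σd² / [n(n²−1)] = 1 − 6×6 / (5×24) = 1 − 36/120 ≈ 0.7000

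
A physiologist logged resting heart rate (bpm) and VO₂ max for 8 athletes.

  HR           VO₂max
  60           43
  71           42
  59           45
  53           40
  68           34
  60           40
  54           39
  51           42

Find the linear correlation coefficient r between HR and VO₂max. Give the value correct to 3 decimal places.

n = 8, Σx = 476, Σy = 325, Σx² = 28672, Σy² = 13279, Σxy = 19297
nΣxy − ΣxΣy = 154376 − 154700 = -324
nΣx² − (Σx)² = 229376 − 226576 = 2800; nΣy² − (Σy)² = 106232 − 105625 = 607
r = -324 / √(2800 × 607) = -324 / 1303.6871 ≈ -0.249

-0.249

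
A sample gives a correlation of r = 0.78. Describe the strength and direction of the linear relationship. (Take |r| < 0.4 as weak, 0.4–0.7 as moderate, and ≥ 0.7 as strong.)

strong positive

r = 0.78 > 0 so the relationship is positive.
|r| = 0.78, which falls in the strong range.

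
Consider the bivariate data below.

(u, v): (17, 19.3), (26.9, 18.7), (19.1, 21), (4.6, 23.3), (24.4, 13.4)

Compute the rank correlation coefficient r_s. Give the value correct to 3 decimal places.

-0.800

Rank u: 2, 5, 3, 1, 4
Rank v: 3, 2, 4, 5, 1
d = rank(u) − rank(v): -1, 3, -1, -4, 3; Σd² = 36
ρ = 1 − 6Σd² / [n(n²−1)] = 1 − 6×36 / (5×24) = 1 − 216/120 ≈ -0.800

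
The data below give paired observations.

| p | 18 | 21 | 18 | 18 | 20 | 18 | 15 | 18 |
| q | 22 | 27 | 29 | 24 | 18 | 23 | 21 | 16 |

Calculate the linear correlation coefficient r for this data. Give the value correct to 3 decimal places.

0.170

n = 8, Σp = 146, Σq = 180, Σp² = 2686, Σq² = 4180, Σpq = 3294
nΣpq − ΣpΣq = 26352 − 26280 = 72
nΣp² − (Σp)² = 21488 − 21316 = 172; nΣq² − (Σq)² = 33440 − 32400 = 1040
r = 72 / √(172 × 1040) = 72 / 422.9421 ≈ 0.170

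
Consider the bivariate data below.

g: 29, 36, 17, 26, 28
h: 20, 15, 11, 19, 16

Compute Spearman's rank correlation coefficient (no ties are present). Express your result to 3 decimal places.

0.300

Rank g: 4, 5, 1, 2, 3
Rank h: 5, 2, 1, 4, 3
d = rank(g) − rank(h): -1, 3, 0, -2, 0; Σd² = 14
ρ = 1 − 6Σd² / [n(n²−1)] = 1 − 6×14 / (5×24) = 1 − 84/120 ≈ 0.300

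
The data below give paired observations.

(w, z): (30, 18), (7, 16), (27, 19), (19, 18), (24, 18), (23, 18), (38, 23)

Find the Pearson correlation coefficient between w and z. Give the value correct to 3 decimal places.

0.862

n = 7, Σw = 168, Σz = 130, Σw² = 4588, Σz² = 2442, Σwz = 3227
nΣwz − ΣwΣz = 22589 − 21840 = 749
nΣw² − (Σw)² = 32116 − 28224 = 3892; nΣz² − (Σz)² = 17094 − 16900 = 194
r = 749 / √(3892 × 194) = 749 / 868.9350 ≈ 0.862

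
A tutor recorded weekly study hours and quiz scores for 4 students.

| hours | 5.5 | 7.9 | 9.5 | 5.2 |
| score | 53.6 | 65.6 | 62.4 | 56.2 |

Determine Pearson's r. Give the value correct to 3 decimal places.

0.813

n = 4, Σx = 28.1, Σy = 237.8, Σx² = 209.95, Σy² = 14228.52, Σxy = 1698.08
nΣxy − ΣxΣy = 6792.32 − 6682.18 = 110.14
nΣx² − (Σx)² = 839.8 − 789.61 = 50.19; nΣy² − (Σy)² = 56914.08 − 56548.84 = 365.24
r = 110.14 / √(50.19 × 365.24) = 110.14 / 135.3935 ≈ 0.813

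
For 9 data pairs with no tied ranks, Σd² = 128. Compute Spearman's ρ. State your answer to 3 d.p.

ρ = 1 − 6Σd² / [n(n²−1)] = 1 − 6×128 / (9×80)
  = 1 − 768/720 = 1 − 1.0667 ≈ -0.067

-0.067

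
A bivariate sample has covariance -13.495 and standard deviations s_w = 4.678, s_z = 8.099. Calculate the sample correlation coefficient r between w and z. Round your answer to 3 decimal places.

r = Cov(w,z) / (s_w · s_z) = -13.495 / (4.678 × 8.099)
  = -13.495 / 37.8871 ≈ -0.356

-0.356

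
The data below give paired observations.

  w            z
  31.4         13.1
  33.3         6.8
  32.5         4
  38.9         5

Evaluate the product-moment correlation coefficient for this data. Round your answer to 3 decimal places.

-0.514

n = 4, Σw = 136.1, Σz = 28.9, Σw² = 4664.31, Σz² = 258.85, Σwz = 962.28
nΣwz − ΣwΣz = 3849.12 − 3933.29 = -84.17
nΣw² − (Σw)² = 18657.24 − 18523.21 = 134.03; nΣz² − (Σz)² = 1035.4 − 835.21 = 200.19
r = -84.17 / √(134.03 × 200.19) = -84.17 / 163.8031 ≈ -0.514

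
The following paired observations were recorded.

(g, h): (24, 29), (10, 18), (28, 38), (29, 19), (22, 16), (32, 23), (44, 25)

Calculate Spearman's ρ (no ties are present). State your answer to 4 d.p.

0.4286

Rank g: 3, 1, 4, 5, 2, 6, 7
Rank h: 6, 2, 7, 3, 1, 4, 5
d = rank(g) − rank(h): -3, -1, -3, 2, 1, 2, 2; Σd² = 32
ρ = 1 − 6Σd² / [n(n²−1)] = 1 − 6×32 / (7×48) = 1 − 192/336 ≈ 0.4286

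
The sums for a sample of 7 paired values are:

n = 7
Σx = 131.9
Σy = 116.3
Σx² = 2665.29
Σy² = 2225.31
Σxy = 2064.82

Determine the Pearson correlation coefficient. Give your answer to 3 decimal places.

r = (nΣxy − ΣxΣy) / √[(nΣx² − (Σx)²)(nΣy² − (Σy)²)]
Numerator: 7×2064.82 − 131.9×116.3 = -886.23
Denominator: √[(18657.03 − 17397.61)(15577.17 − 13525.69)] = √[1259.42 × 2051.48] = 1607.3814
r = -886.23 / 1607.3814 ≈ -0.551

-0.551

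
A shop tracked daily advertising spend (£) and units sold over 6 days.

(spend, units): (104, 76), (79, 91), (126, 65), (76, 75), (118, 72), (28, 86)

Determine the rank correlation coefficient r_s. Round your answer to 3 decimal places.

Rank spend: 4, 3, 6, 2, 5, 1
Rank units: 4, 6, 1, 3, 2, 5
d = rank(spend) − rank(units): 0, -3, 5, -1, 3, -4; Σd² = 60
ρ = 1 − 6Σd² / [n(n²−1)] = 1 − 6×60 / (6×35) = 1 − 360/210 ≈ -0.714

-0.714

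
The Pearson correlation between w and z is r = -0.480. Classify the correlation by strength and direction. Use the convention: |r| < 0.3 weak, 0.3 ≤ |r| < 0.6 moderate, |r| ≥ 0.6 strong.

moderate negative

r = -0.480 < 0 so the relationship is negative.
|r| = 0.480, which falls in the moderate range.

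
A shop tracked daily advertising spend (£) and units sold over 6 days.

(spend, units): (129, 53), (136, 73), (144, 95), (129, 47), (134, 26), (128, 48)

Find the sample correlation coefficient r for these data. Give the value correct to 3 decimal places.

0.733

n = 6, Σx = 800, Σy = 342, Σx² = 106854, Σy² = 22352, Σxy = 46136
nΣxy − ΣxΣy = 276816 − 273600 = 3216
nΣx² − (Σx)² = 641124 − 640000 = 1124; nΣy² − (Σy)² = 134112 − 116964 = 17148
r = 3216 / √(1124 × 17148) = 3216 / 4390.2565 ≈ 0.733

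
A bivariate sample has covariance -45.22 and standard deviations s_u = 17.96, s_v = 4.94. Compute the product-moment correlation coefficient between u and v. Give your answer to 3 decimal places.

r = Cov(u,v) / (s_u · s_v) = -45.22 / (17.96 × 4.94)
  = -45.22 / 88.7224 ≈ -0.510

-0.510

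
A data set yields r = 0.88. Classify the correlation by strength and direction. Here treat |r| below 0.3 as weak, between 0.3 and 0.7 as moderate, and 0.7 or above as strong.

r = 0.88 > 0 so the relationship is positive.
|r| = 0.88, which falls in the strong range.

strong positive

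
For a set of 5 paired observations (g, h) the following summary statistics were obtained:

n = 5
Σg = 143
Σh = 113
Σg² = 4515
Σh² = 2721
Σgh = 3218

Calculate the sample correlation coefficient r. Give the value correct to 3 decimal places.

-0.052

r = (nΣgh − ΣgΣh) / √[(nΣg² − (Σg)²)(nΣh² − (Σh)²)]
Numerator: 5×3218 − 143×113 = -69
Denominator: √[(22575 − 20449)(13605 − 12769)] = √[2126 × 836] = 1333.1677
r = -69 / 1333.1677 ≈ -0.052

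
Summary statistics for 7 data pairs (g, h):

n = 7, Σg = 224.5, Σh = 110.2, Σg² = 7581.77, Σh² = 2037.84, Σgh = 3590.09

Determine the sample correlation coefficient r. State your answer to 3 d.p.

r = (nΣgh − ΣgΣh) / √[(nΣg² − (Σg)²)(nΣh² − (Σh)²)]
Numerator: 7×3590.09 − 224.5×110.2 = 390.73
Denominator: √[(53072.39 − 50400.25)(14264.88 − 12144.04)] = √[2672.14 × 2120.84] = 2380.5843
r = 390.73 / 2380.5843 ≈ 0.164

0.164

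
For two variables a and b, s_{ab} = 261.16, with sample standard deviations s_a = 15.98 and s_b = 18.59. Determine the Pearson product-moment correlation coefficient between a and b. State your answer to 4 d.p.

0.8791

r = Cov(a,b) / (s_a · s_b) = 261.16 / (15.98 × 18.59)
  = 261.16 / 297.0682 ≈ 0.8791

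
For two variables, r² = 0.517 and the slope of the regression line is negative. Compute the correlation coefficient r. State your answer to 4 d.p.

-0.7190

|r| = √0.517 = 0.7190
The association is negative, so r = −0.7190.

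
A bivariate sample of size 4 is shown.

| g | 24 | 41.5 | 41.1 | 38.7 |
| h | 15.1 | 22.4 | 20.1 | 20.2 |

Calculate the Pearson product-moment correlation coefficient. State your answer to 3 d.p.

0.958

n = 4, Σg = 145.3, Σh = 77.8, Σg² = 5485.15, Σh² = 1541.82, Σgh = 2899.85
nΣgh − ΣgΣh = 11599.4 − 11304.34 = 295.06
nΣg² − (Σg)² = 21940.6 − 21112.09 = 828.51; nΣh² − (Σh)² = 6167.28 − 6052.84 = 114.44
r = 295.06 / √(828.51 × 114.44) = 295.06 / 307.9199 ≈ 0.958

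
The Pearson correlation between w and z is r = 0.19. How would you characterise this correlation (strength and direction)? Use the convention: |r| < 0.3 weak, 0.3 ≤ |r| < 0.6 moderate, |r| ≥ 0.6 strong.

weak positive

r = 0.19 > 0 so the relationship is positive.
|r| = 0.19, which falls in the weak range.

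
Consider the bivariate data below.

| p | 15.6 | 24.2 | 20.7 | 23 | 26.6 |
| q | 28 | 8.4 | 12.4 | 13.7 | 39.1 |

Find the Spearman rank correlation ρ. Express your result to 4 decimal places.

Rank p: 1, 4, 2, 3, 5
Rank q: 4, 1, 2, 3, 5
d = rank(p) − rank(q): -3, 3, 0, 0, 0; Σd² = 18
ρ = 1 − 6Σd² / [n(n²−1)] = 1 − 6×18 / (5×24) = 1 − 108/120 ≈ 0.1000

0.1000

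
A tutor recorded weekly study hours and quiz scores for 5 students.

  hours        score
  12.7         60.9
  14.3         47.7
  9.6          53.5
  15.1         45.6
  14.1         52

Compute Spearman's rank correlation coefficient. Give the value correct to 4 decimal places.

Rank hours: 2, 4, 1, 5, 3
Rank score: 5, 2, 4, 1, 3
d = rank(hours) − rank(score): -3, 2, -3, 4, 0; Σd² = 38
ρ = 1 − 6Σd² / [n(n²−1)] = 1 − 6×38 / (5×24) = 1 − 228/120 ≈ -0.9000

-0.9000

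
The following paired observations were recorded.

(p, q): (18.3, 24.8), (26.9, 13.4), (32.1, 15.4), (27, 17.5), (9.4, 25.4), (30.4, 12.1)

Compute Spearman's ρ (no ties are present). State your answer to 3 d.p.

-0.714

Rank p: 2, 3, 6, 4, 1, 5
Rank q: 5, 2, 3, 4, 6, 1
d = rank(p) − rank(q): -3, 1, 3, 0, -5, 4; Σd² = 60
ρ = 1 − 6Σd² / [n(n²−1)] = 1 − 6×60 / (6×35) = 1 − 360/210 ≈ -0.714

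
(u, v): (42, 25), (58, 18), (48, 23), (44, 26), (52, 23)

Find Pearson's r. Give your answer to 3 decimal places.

-0.935

n = 5, Σu = 244, Σv = 115, Σu² = 12072, Σv² = 2683, Σuv = 5538
nΣuv − ΣuΣv = 27690 − 28060 = -370
nΣu² − (Σu)² = 60360 − 59536 = 824; nΣv² − (Σv)² = 13415 − 13225 = 190
r = -370 / √(824 × 190) = -370 / 395.6766 ≈ -0.935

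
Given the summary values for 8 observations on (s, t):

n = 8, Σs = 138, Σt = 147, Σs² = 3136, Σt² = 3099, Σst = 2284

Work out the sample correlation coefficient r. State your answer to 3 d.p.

-0.459

r = (nΣst − ΣsΣt) / √[(nΣs² − (Σs)²)(nΣt² − (Σt)²)]
Numerator: 8×2284 − 138×147 = -2014
Denominator: √[(25088 − 19044)(24792 − 21609)] = √[6044 × 3183] = 4386.1204
r = -2014 / 4386.1204 ≈ -0.459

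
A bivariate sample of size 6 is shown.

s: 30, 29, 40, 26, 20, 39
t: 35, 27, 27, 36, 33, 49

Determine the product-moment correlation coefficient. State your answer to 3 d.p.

0.232

n = 6, Σs = 184, Σt = 207, Σs² = 5938, Σt² = 7469, Σst = 6420
nΣst − ΣsΣt = 38520 − 38088 = 432
nΣs² − (Σs)² = 35628 − 33856 = 1772; nΣt² − (Σt)² = 44814 − 42849 = 1965
r = 432 / √(1772 × 1965) = 432 / 1866.0064 ≈ 0.232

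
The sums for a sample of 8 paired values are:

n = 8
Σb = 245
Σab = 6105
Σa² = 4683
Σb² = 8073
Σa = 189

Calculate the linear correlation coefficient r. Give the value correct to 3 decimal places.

r = (nΣab − ΣaΣb) / √[(nΣa² − (Σa)²)(nΣb² − (Σb)²)]
Numerator: 8×6105 − 189×245 = 2535
Denominator: √[(37464 − 35721)(64584 − 60025)] = √[1743 × 4559] = 2818.9248
r = 2535 / 2818.9248 ≈ 0.899

0.899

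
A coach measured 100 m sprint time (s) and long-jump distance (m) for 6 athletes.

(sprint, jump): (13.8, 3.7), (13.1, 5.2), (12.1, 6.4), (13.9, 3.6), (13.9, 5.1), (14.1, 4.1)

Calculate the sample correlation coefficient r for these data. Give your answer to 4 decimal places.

n = 6, Σx = 80.9, Σy = 28.1, Σx² = 1093.69, Σy² = 137.47, Σxy = 375.36
nΣxy − ΣxΣy = 2252.16 − 2273.29 = -21.13
nΣx² − (Σx)² = 6562.14 − 6544.81 = 17.33; nΣy² − (Σy)² = 824.82 − 789.61 = 35.21
r = -21.13 / √(17.33 × 35.21) = -21.13 / 24.7020 ≈ -0.8554

-0.8554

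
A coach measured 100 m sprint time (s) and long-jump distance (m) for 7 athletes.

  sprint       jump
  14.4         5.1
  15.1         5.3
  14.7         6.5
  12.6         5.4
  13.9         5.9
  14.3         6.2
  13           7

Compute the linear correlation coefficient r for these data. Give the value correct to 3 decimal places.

-0.230

n = 7, Σx = 98, Σy = 41.4, Σx² = 1376.92, Σy² = 247.76, Σxy = 578.73
nΣxy − ΣxΣy = 4051.11 − 4057.2 = -6.09
nΣx² − (Σx)² = 9638.44 − 9604 = 34.44; nΣy² − (Σy)² = 1734.32 − 1713.96 = 20.36
r = -6.09 / √(34.44 × 20.36) = -6.09 / 26.4802 ≈ -0.230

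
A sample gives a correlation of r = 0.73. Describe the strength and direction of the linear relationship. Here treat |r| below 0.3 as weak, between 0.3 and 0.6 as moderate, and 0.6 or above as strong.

strong positive

r = 0.73 > 0 so the relationship is positive.
|r| = 0.73, which falls in the strong range.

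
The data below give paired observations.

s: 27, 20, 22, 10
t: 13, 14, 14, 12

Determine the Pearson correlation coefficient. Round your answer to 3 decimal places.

0.598

n = 4, Σs = 79, Σt = 53, Σs² = 1713, Σt² = 705, Σst = 1059
nΣst − ΣsΣt = 4236 − 4187 = 49
nΣs² − (Σs)² = 6852 − 6241 = 611; nΣt² − (Σt)² = 2820 − 2809 = 11
r = 49 / √(611 × 11) = 49 / 81.9817 ≈ 0.598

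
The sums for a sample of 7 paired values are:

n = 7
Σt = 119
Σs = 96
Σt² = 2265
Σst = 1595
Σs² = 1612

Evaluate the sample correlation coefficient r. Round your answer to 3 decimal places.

-0.138

r = (nΣst − ΣsΣt) / √[(nΣs² − (Σs)²)(nΣt² − (Σt)²)]
Numerator: 7×1595 − 96×119 = -259
Denominator: √[(11284 − 9216)(15855 − 14161)] = √[2068 × 1694] = 1871.6816
r = -259 / 1871.6816 ≈ -0.138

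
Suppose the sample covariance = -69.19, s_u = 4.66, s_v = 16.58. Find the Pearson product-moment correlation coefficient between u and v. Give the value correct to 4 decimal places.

-0.8955

r = Cov(u,v) / (s_u · s_v) = -69.19 / (4.66 × 16.58)
  = -69.19 / 77.2628 ≈ -0.8955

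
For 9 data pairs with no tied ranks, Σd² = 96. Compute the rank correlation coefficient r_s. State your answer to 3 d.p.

0.200

ρ = 1 − 6Σd² / [n(n²−1)] = 1 − 6×96 / (9×80)
  = 1 − 576/720 = 1 − 0.8000 ≈ 0.200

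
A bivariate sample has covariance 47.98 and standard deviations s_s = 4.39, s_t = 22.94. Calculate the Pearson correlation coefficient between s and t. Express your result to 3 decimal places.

r = Cov(s,t) / (s_s · s_t) = 47.98 / (4.39 × 22.94)
  = 47.98 / 100.7066 ≈ 0.476

0.476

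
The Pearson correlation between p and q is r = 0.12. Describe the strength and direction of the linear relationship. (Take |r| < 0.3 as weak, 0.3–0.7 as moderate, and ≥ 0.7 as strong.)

weak positive

r = 0.12 > 0 so the relationship is positive.
|r| = 0.12, which falls in the weak range.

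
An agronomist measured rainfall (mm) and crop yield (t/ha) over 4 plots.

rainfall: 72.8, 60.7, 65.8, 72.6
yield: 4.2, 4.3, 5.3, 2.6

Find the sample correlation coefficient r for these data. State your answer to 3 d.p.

n = 4, Σx = 271.9, Σy = 16.4, Σx² = 18584.73, Σy² = 70.98, Σxy = 1104.27
nΣxy − ΣxΣy = 4417.08 − 4459.16 = -42.08
nΣx² − (Σx)² = 74338.92 − 73929.61 = 409.31; nΣy² − (Σy)² = 283.92 − 268.96 = 14.96
r = -42.08 / √(409.31 × 14.96) = -42.08 / 78.2514 ≈ -0.538

-0.538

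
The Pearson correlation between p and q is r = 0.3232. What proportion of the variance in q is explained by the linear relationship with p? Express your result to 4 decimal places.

0.1045

r² = (0.3232)² = 0.1045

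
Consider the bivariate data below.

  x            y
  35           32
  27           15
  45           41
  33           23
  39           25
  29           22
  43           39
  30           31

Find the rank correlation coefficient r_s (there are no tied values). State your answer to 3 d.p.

0.881

Rank x: 5, 1, 8, 4, 6, 2, 7, 3
Rank y: 6, 1, 8, 3, 4, 2, 7, 5
d = rank(x) − rank(y): -1, 0, 0, 1, 2, 0, 0, -2; Σd² = 10
ρ = 1 − 6Σd² / [n(n²−1)] = 1 − 6×10 / (8×63) = 1 − 60/504 ≈ 0.881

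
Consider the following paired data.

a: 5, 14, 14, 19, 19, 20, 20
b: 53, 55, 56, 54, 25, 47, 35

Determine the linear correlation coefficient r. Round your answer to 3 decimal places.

n = 7, Σa = 111, Σb = 325, Σa² = 1939, Σb² = 15945, Σab = 4960
nΣab − ΣaΣb = 34720 − 36075 = -1355
nΣa² − (Σa)² = 13573 − 12321 = 1252; nΣb² − (Σb)² = 111615 − 105625 = 5990
r = -1355 / √(1252 × 5990) = -1355 / 2738.5178 ≈ -0.495

-0.495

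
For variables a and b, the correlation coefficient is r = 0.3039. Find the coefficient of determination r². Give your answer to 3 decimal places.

0.092

r² = (0.3039)² = 0.092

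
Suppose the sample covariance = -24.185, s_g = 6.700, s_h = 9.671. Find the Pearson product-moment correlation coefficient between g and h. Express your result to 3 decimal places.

r = Cov(g,h) / (s_g · s_h) = -24.185 / (6.700 × 9.671)
  = -24.185 / 64.7957 ≈ -0.373

-0.373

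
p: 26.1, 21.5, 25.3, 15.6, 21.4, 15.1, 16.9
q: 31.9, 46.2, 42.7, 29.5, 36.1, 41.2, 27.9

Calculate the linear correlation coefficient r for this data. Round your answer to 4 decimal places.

n = 7, Σp = 141.9, Σq = 255.5, Σp² = 2998.49, Σq² = 9624.65, Σpq = 5232.57
nΣpq − ΣpΣq = 36627.99 − 36255.45 = 372.54
nΣp² − (Σp)² = 20989.43 − 20135.61 = 853.82; nΣq² − (Σq)² = 67372.55 − 65280.25 = 2092.3
r = 372.54 / √(853.82 × 2092.3) = 372.54 / 1336.5806 ≈ 0.2787

0.2787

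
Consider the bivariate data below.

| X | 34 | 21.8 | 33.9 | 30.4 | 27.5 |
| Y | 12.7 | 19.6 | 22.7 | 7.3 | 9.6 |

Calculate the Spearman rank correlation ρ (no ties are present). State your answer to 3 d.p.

0.100

Rank X: 5, 1, 4, 3, 2
Rank Y: 3, 4, 5, 1, 2
d = rank(X) − rank(Y): 2, -3, -1, 2, 0; Σd² = 18
ρ = 1 − 6Σd² / [n(n²−1)] = 1 − 6×18 / (5×24) = 1 − 108/120 ≈ 0.100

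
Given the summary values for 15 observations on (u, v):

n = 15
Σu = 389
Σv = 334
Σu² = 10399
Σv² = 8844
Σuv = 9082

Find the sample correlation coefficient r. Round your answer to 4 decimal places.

0.6354

r = (nΣuv − ΣuΣv) / √[(nΣu² − (Σu)²)(nΣv² − (Σv)²)]
Numerator: 15×9082 − 389×334 = 6304
Denominator: √[(155985 − 151321)(132660 − 111556)] = √[4664 × 21104] = 9921.1419
r = 6304 / 9921.1419 ≈ 0.6354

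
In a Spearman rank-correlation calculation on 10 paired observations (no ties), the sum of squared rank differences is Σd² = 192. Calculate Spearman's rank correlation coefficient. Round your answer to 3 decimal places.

-0.164

ρ = 1 − 6Σd² / [n(n²−1)] = 1 − 6×192 / (10×99)
  = 1 − 1152/990 = 1 − 1.1636 ≈ -0.164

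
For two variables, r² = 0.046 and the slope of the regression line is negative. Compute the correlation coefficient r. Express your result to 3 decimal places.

|r| = √0.046 = 0.214
The association is negative, so r = −0.214.

-0.214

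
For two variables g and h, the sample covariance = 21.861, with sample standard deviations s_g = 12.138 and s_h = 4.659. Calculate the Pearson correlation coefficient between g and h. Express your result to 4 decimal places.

0.3866

r = Cov(g,h) / (s_g · s_h) = 21.861 / (12.138 × 4.659)
  = 21.861 / 56.5509 ≈ 0.3866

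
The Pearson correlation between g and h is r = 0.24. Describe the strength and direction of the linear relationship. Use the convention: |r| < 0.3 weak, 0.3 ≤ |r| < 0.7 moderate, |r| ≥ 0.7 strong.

r = 0.24 > 0 so the relationship is positive.
|r| = 0.24, which falls in the weak range.

weak positive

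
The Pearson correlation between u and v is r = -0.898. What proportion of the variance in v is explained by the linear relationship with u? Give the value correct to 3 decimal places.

0.806

r² = (-0.898)² = 0.806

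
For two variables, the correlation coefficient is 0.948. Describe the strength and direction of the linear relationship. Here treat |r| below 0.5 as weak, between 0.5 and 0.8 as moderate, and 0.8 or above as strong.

strong positive

r = 0.948 > 0 so the relationship is positive.
|r| = 0.948, which falls in the strong range.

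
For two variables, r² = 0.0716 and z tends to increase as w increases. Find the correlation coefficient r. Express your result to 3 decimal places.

0.268

|r| = √0.0716 = 0.268
The association is positive, so r = 0.268.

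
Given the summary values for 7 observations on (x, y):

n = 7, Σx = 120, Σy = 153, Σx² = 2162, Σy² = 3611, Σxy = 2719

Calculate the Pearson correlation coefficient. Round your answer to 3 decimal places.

0.575

r = (nΣxy − ΣxΣy) / √[(nΣx² − (Σx)²)(nΣy² − (Σy)²)]
Numerator: 7×2719 − 120×153 = 673
Denominator: √[(15134 − 14400)(25277 − 23409)] = √[734 × 1868] = 1170.9449
r = 673 / 1170.9449 ≈ 0.575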